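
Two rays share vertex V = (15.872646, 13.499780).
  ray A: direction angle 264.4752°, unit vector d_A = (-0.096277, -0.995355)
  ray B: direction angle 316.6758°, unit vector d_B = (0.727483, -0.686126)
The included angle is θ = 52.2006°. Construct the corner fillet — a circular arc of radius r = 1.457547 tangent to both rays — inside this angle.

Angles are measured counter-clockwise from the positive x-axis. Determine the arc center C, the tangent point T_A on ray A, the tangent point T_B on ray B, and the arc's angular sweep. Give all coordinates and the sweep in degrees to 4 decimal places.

center=(17.0370,10.3981) T_A=(15.5862,10.5384) T_B=(18.0370,11.4584) sweep=127.7994

bisector direction at 290.5755° = (0.351441,-0.936210)
center distance |VC| = r/sin(θ/2) = 1.457547/sin(26.1003°) = 3.313029
C = V + |VC|·bis = (17.0370,10.3981)
T_A = V + ((C−V)·d_A)·d_A = V + 2.9752·d_A = (15.5862,10.5384)
T_B = V + ((C−V)·d_B)·d_B = V + 2.9752·d_B = (18.0370,11.4584)
sweep = 180° − θ = 127.7994°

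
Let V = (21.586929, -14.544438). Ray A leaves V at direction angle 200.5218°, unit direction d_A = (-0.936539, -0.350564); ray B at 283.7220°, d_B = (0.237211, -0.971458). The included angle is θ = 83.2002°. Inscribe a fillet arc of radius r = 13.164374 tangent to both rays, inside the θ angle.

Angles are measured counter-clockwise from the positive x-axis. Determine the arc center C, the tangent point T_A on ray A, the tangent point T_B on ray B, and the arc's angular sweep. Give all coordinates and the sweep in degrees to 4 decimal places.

center=(12.3155,-32.0713) T_A=(7.7005,-19.7424) T_B=(25.1041,-28.9486) sweep=96.7998

bisector direction at 242.1219° = (-0.467592,-0.883944)
center distance |VC| = r/sin(θ/2) = 13.164374/sin(41.6001°) = 19.828029
C = V + |VC|·bis = (12.3155,-32.0713)
T_A = V + ((C−V)·d_A)·d_A = V + 14.8273·d_A = (7.7005,-19.7424)
T_B = V + ((C−V)·d_B)·d_B = V + 14.8273·d_B = (25.1041,-28.9486)
sweep = 180° − θ = 96.7998°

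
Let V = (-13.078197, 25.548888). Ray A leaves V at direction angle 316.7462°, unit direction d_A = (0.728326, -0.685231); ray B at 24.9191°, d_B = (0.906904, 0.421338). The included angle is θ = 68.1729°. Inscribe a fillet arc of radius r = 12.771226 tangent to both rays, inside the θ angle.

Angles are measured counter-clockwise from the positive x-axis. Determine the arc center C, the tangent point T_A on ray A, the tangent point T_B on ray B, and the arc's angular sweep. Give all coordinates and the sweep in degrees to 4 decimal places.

bisector direction at 350.8326° = (0.987227,-0.159319)
center distance |VC| = r/sin(θ/2) = 12.771226/sin(34.0864°) = 22.787728
C = V + |VC|·bis = (9.4185,21.9184)
T_A = V + ((C−V)·d_A)·d_A = V + 18.8726·d_A = (0.6672,12.6168)
T_B = V + ((C−V)·d_B)·d_B = V + 18.8726·d_B = (4.0375,33.5006)
sweep = 180° − θ = 111.8271°

center=(9.4185,21.9184) T_A=(0.6672,12.6168) T_B=(4.0375,33.5006) sweep=111.8271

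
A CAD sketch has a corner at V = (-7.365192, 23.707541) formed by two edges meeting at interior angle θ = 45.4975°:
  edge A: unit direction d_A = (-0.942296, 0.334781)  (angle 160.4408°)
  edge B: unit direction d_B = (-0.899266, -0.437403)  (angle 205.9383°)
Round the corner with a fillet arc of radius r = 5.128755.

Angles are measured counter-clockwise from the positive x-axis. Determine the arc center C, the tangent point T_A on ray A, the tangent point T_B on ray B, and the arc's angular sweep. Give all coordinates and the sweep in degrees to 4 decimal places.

bisector direction at 183.1895° = (-0.998451,-0.055639)
center distance |VC| = r/sin(θ/2) = 5.128755/sin(22.7488°) = 13.263192
C = V + |VC|·bis = (-20.6078,22.9696)
T_A = V + ((C−V)·d_A)·d_A = V + 12.2314·d_A = (-18.8908,27.8024)
T_B = V + ((C−V)·d_B)·d_B = V + 12.2314·d_B = (-18.3645,18.3575)
sweep = 180° − θ = 134.5025°

center=(-20.6078,22.9696) T_A=(-18.8908,27.8024) T_B=(-18.3645,18.3575) sweep=134.5025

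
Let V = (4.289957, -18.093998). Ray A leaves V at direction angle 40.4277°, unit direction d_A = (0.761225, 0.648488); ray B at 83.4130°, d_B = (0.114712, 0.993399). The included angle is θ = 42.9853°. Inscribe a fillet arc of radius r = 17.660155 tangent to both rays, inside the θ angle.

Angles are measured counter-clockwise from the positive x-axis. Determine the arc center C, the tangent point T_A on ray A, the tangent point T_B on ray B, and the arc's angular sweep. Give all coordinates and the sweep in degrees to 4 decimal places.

bisector direction at 61.9203° = (0.470699,0.882294)
center distance |VC| = r/sin(θ/2) = 17.660155/sin(21.4927°) = 48.201498
C = V + |VC|·bis = (26.9783,24.4339)
T_A = V + ((C−V)·d_A)·d_A = V + 44.8498·d_A = (38.4307,10.9906)
T_B = V + ((C−V)·d_B)·d_B = V + 44.8498·d_B = (9.4348,26.4597)
sweep = 180° − θ = 137.0147°

center=(26.9783,24.4339) T_A=(38.4307,10.9906) T_B=(9.4348,26.4597) sweep=137.0147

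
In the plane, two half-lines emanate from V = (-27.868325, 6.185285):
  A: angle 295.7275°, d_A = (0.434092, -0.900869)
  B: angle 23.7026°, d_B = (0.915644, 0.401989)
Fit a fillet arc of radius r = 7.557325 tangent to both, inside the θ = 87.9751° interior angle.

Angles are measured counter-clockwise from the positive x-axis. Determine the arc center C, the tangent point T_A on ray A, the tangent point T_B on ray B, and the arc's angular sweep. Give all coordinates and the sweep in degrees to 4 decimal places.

center=(-17.6616,2.4127) T_A=(-24.4697,-0.8678) T_B=(-20.6995,9.3326) sweep=92.0249

bisector direction at 339.7151° = (0.937980,-0.346689)
center distance |VC| = r/sin(θ/2) = 7.557325/sin(43.9875°) = 10.881645
C = V + |VC|·bis = (-17.6616,2.4127)
T_A = V + ((C−V)·d_A)·d_A = V + 7.8292·d_A = (-24.4697,-0.8678)
T_B = V + ((C−V)·d_B)·d_B = V + 7.8292·d_B = (-20.6995,9.3326)
sweep = 180° − θ = 92.0249°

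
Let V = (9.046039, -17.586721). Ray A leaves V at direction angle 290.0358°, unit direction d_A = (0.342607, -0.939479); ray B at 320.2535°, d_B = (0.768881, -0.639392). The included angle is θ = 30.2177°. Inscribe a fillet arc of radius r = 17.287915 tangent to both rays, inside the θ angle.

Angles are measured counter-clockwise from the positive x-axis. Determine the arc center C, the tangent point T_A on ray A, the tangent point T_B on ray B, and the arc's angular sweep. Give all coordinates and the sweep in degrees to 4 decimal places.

bisector direction at 305.1447° = (0.575643,-0.817701)
center distance |VC| = r/sin(θ/2) = 17.287915/sin(15.1089°) = 66.325241
C = V + |VC|·bis = (47.2257,-71.8210)
T_A = V + ((C−V)·d_A)·d_A = V + 64.0325·d_A = (30.9840,-77.7439)
T_B = V + ((C−V)·d_B)·d_B = V + 64.0325·d_B = (58.2794,-58.5286)
sweep = 180° − θ = 149.7823°

center=(47.2257,-71.8210) T_A=(30.9840,-77.7439) T_B=(58.2794,-58.5286) sweep=149.7823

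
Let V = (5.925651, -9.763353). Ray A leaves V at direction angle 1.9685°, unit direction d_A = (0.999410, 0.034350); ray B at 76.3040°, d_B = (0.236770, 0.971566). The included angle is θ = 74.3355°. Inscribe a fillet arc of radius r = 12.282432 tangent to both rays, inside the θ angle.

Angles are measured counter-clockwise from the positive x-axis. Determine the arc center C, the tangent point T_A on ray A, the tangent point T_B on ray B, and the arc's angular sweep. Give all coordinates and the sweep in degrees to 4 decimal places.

bisector direction at 39.1363° = (0.775647,0.631167)
center distance |VC| = r/sin(θ/2) = 12.282432/sin(37.1677°) = 20.330081
C = V + |VC|·bis = (21.6946,3.0683)
T_A = V + ((C−V)·d_A)·d_A = V + 16.2004·d_A = (22.1165,-9.2069)
T_B = V + ((C−V)·d_B)·d_B = V + 16.2004·d_B = (9.7614,5.9764)
sweep = 180° − θ = 105.6645°

center=(21.6946,3.0683) T_A=(22.1165,-9.2069) T_B=(9.7614,5.9764) sweep=105.6645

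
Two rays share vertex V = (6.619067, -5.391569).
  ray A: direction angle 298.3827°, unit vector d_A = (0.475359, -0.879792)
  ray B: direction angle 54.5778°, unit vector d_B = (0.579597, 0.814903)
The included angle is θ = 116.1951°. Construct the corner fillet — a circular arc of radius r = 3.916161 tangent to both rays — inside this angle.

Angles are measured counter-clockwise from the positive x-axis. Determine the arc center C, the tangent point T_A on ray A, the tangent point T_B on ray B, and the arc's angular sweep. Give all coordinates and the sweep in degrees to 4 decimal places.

center=(11.2233,-5.6748) T_A=(7.7779,-7.5364) T_B=(8.0320,-3.4050) sweep=63.8049

bisector direction at 356.4803° = (0.998114,-0.061393)
center distance |VC| = r/sin(θ/2) = 3.916161/sin(58.0975°) = 4.612952
C = V + |VC|·bis = (11.2233,-5.6748)
T_A = V + ((C−V)·d_A)·d_A = V + 2.4378·d_A = (7.7779,-7.5364)
T_B = V + ((C−V)·d_B)·d_B = V + 2.4378·d_B = (8.0320,-3.4050)
sweep = 180° − θ = 63.8049°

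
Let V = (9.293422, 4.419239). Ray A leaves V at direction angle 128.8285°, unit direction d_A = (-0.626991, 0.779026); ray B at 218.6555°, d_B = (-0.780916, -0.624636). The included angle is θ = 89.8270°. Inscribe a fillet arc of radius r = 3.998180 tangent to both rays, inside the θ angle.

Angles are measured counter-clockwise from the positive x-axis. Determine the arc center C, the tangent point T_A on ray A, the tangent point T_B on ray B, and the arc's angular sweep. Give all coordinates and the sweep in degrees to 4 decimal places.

bisector direction at 173.7420° = (-0.994041,0.109006)
center distance |VC| = r/sin(θ/2) = 3.998180/sin(44.9135°) = 5.662836
C = V + |VC|·bis = (3.6643,5.0365)
T_A = V + ((C−V)·d_A)·d_A = V + 4.0103·d_A = (6.7790,7.5433)
T_B = V + ((C−V)·d_B)·d_B = V + 4.0103·d_B = (6.1617,1.9143)
sweep = 180° − θ = 90.1730°

center=(3.6643,5.0365) T_A=(6.7790,7.5433) T_B=(6.1617,1.9143) sweep=90.1730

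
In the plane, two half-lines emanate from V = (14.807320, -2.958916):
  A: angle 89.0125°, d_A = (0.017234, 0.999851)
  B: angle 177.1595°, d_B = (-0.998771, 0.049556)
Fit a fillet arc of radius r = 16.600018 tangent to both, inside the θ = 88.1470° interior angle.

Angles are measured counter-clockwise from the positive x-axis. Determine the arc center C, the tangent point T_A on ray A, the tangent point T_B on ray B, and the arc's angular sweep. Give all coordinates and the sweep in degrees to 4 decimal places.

center=(-1.4947,14.4704) T_A=(15.1028,14.1843) T_B=(-2.3174,-2.1092) sweep=91.8530

bisector direction at 133.0860° = (-0.683095,0.730329)
center distance |VC| = r/sin(θ/2) = 16.600018/sin(44.0735°) = 23.864982
C = V + |VC|·bis = (-1.4947,14.4704)
T_A = V + ((C−V)·d_A)·d_A = V + 17.1458·d_A = (15.1028,14.1843)
T_B = V + ((C−V)·d_B)·d_B = V + 17.1458·d_B = (-2.3174,-2.1092)
sweep = 180° − θ = 91.8530°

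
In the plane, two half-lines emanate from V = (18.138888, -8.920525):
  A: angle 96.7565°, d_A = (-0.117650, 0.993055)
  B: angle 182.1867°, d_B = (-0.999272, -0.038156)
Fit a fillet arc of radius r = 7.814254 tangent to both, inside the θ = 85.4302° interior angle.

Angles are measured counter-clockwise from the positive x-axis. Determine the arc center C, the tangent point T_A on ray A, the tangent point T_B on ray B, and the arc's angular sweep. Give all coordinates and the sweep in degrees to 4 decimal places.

bisector direction at 139.4716° = (-0.760084,0.649825)
center distance |VC| = r/sin(θ/2) = 7.814254/sin(42.7151°) = 11.519445
C = V + |VC|·bis = (9.3831,-1.4349)
T_A = V + ((C−V)·d_A)·d_A = V + 8.4637·d_A = (17.1431,-0.5156)
T_B = V + ((C−V)·d_B)·d_B = V + 8.4637·d_B = (9.6813,-9.2435)
sweep = 180° − θ = 94.5698°

center=(9.3831,-1.4349) T_A=(17.1431,-0.5156) T_B=(9.6813,-9.2435) sweep=94.5698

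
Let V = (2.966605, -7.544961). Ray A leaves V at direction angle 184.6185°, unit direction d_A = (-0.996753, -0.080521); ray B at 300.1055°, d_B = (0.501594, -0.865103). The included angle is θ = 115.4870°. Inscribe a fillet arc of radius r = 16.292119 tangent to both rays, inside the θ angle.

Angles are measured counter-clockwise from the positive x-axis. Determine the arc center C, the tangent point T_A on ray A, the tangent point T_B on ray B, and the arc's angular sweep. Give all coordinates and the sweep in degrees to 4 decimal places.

center=(-5.9703,-24.6121) T_A=(-7.2822,-8.3729) T_B=(8.1241,-16.4401) sweep=64.5130

bisector direction at 242.3620° = (-0.463884,-0.885896)
center distance |VC| = r/sin(θ/2) = 16.292119/sin(57.7435°) = 19.265401
C = V + |VC|·bis = (-5.9703,-24.6121)
T_A = V + ((C−V)·d_A)·d_A = V + 10.2821·d_A = (-7.2822,-8.3729)
T_B = V + ((C−V)·d_B)·d_B = V + 10.2821·d_B = (8.1241,-16.4401)
sweep = 180° − θ = 64.5130°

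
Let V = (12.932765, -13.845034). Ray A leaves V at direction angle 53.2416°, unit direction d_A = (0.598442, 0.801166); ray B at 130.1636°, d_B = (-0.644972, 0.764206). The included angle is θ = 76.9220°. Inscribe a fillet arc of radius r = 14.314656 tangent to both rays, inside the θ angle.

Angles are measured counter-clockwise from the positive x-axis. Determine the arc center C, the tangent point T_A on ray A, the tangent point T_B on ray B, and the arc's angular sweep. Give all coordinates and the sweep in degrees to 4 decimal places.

center=(12.2490,9.1594) T_A=(23.7174,0.5929) T_B=(1.3096,-0.0732) sweep=103.0780

bisector direction at 91.7026° = (-0.029712,0.999559)
center distance |VC| = r/sin(θ/2) = 14.314656/sin(38.4610°) = 23.014590
C = V + |VC|·bis = (12.2490,9.1594)
T_A = V + ((C−V)·d_A)·d_A = V + 18.0212·d_A = (23.7174,0.5929)
T_B = V + ((C−V)·d_B)·d_B = V + 18.0212·d_B = (1.3096,-0.0732)
sweep = 180° − θ = 103.0780°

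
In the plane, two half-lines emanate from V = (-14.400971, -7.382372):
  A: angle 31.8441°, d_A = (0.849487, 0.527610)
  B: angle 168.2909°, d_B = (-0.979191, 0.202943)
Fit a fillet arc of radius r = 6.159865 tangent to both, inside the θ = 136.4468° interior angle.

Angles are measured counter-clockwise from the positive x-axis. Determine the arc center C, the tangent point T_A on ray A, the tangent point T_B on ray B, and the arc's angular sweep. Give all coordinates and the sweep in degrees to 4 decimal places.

bisector direction at 100.0675° = (-0.174808,0.984602)
center distance |VC| = r/sin(θ/2) = 6.159865/sin(68.2234°) = 6.633229
C = V + |VC|·bis = (-15.5605,-0.8513)
T_A = V + ((C−V)·d_A)·d_A = V + 2.4609·d_A = (-12.3105,-6.0840)
T_B = V + ((C−V)·d_B)·d_B = V + 2.4609·d_B = (-16.8106,-6.8830)
sweep = 180° − θ = 43.5532°

center=(-15.5605,-0.8513) T_A=(-12.3105,-6.0840) T_B=(-16.8106,-6.8830) sweep=43.5532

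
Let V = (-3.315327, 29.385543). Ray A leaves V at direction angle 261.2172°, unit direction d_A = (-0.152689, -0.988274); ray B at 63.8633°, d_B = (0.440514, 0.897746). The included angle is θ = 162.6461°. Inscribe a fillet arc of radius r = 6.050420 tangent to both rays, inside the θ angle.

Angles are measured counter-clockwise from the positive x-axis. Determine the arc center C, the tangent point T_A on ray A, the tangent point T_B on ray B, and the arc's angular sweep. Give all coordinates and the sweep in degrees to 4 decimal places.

center=(2.5232,27.5492) T_A=(-3.4563,28.4730) T_B=(-2.9086,30.2145) sweep=17.3539

bisector direction at 342.5403° = (0.953928,-0.300036)
center distance |VC| = r/sin(θ/2) = 6.050420/sin(81.3230°) = 6.120471
C = V + |VC|·bis = (2.5232,27.5492)
T_A = V + ((C−V)·d_A)·d_A = V + 0.9234·d_A = (-3.4563,28.4730)
T_B = V + ((C−V)·d_B)·d_B = V + 0.9234·d_B = (-2.9086,30.2145)
sweep = 180° − θ = 17.3539°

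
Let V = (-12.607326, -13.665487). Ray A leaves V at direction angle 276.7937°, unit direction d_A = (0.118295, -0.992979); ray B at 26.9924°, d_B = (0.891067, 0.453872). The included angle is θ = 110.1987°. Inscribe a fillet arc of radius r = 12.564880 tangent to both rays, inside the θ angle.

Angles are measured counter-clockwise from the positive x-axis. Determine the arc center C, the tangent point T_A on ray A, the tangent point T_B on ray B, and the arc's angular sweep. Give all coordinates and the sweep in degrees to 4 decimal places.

center=(0.9063,-20.8832) T_A=(-11.5704,-22.3695) T_B=(-4.7966,-9.6870) sweep=69.8013

bisector direction at 331.8931° = (0.882070,-0.471119)
center distance |VC| = r/sin(θ/2) = 12.564880/sin(55.0994°) = 15.320308
C = V + |VC|·bis = (0.9063,-20.8832)
T_A = V + ((C−V)·d_A)·d_A = V + 8.7656·d_A = (-11.5704,-22.3695)
T_B = V + ((C−V)·d_B)·d_B = V + 8.7656·d_B = (-4.7966,-9.6870)
sweep = 180° − θ = 69.8013°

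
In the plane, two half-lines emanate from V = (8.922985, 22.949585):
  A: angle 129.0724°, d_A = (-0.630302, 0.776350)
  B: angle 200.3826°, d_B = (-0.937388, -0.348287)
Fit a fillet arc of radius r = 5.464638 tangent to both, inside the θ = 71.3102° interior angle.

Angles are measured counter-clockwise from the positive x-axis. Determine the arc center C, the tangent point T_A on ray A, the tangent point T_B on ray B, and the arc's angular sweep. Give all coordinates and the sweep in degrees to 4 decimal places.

center=(-0.1208,25.4190) T_A=(4.1217,28.8634) T_B=(1.7825,20.2965) sweep=108.6898

bisector direction at 164.7275° = (-0.964684,0.263410)
center distance |VC| = r/sin(θ/2) = 5.464638/sin(35.6551°) = 9.374840
C = V + |VC|·bis = (-0.1208,25.4190)
T_A = V + ((C−V)·d_A)·d_A = V + 7.6174·d_A = (4.1217,28.8634)
T_B = V + ((C−V)·d_B)·d_B = V + 7.6174·d_B = (1.7825,20.2965)
sweep = 180° − θ = 108.6898°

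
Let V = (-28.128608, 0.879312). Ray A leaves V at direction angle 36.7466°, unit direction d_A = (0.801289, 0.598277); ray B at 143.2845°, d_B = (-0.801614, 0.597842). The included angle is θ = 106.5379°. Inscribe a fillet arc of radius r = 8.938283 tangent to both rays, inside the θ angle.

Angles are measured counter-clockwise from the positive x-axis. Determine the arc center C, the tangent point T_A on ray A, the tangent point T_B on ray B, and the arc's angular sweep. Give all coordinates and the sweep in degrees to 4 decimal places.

bisector direction at 90.0156° = (-0.000271,1.000000)
center distance |VC| = r/sin(θ/2) = 8.938283/sin(53.2689°) = 11.152617
C = V + |VC|·bis = (-28.1316,12.0319)
T_A = V + ((C−V)·d_A)·d_A = V + 6.6699·d_A = (-22.7841,4.8698)
T_B = V + ((C−V)·d_B)·d_B = V + 6.6699·d_B = (-33.4753,4.8669)
sweep = 180° − θ = 73.4621°

center=(-28.1316,12.0319) T_A=(-22.7841,4.8698) T_B=(-33.4753,4.8669) sweep=73.4621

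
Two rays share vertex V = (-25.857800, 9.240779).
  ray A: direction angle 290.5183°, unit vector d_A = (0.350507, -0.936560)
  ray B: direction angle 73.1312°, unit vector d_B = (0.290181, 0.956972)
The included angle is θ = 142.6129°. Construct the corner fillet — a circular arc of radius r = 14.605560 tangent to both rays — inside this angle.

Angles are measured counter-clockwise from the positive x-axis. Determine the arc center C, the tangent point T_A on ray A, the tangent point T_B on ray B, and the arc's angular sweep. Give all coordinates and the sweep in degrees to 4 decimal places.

center=(-10.4467,9.7318) T_A=(-24.1256,4.6124) T_B=(-24.4238,13.9700) sweep=37.3871

bisector direction at 1.8248° = (0.999493,0.031843)
center distance |VC| = r/sin(θ/2) = 14.605560/sin(71.3064°) = 15.418967
C = V + |VC|·bis = (-10.4467,9.7318)
T_A = V + ((C−V)·d_A)·d_A = V + 4.9419·d_A = (-24.1256,4.6124)
T_B = V + ((C−V)·d_B)·d_B = V + 4.9419·d_B = (-24.4238,13.9700)
sweep = 180° − θ = 37.3871°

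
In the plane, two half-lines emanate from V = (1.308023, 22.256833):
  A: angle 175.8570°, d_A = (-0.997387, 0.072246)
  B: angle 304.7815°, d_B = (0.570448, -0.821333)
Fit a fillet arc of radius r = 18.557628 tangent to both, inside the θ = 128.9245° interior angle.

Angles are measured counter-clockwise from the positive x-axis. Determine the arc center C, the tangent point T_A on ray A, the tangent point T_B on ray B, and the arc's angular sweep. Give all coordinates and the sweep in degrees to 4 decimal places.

center=(-8.8761,4.3883) T_A=(-7.5354,22.8974) T_B=(6.3659,14.9744) sweep=51.0755

bisector direction at 240.3193° = (-0.495167,-0.868798)
center distance |VC| = r/sin(θ/2) = 18.557628/sin(64.4622°) = 20.566994
C = V + |VC|·bis = (-8.8761,4.3883)
T_A = V + ((C−V)·d_A)·d_A = V + 8.8665·d_A = (-7.5354,22.8974)
T_B = V + ((C−V)·d_B)·d_B = V + 8.8665·d_B = (6.3659,14.9744)
sweep = 180° − θ = 51.0755°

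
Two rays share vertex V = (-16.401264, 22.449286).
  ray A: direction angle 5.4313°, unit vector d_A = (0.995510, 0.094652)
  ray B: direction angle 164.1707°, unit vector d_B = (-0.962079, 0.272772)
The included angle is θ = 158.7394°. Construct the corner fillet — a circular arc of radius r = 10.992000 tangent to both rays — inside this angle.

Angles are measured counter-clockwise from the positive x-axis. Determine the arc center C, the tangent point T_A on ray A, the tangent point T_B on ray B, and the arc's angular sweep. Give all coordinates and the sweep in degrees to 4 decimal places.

bisector direction at 84.8010° = (0.090615,0.995886)
center distance |VC| = r/sin(θ/2) = 10.992000/sin(79.3697°) = 11.183940
C = V + |VC|·bis = (-15.3878,33.5872)
T_A = V + ((C−V)·d_A)·d_A = V + 2.0631·d_A = (-14.3474,22.6446)
T_B = V + ((C−V)·d_B)·d_B = V + 2.0631·d_B = (-18.3861,23.0120)
sweep = 180° − θ = 21.2606°

center=(-15.3878,33.5872) T_A=(-14.3474,22.6446) T_B=(-18.3861,23.0120) sweep=21.2606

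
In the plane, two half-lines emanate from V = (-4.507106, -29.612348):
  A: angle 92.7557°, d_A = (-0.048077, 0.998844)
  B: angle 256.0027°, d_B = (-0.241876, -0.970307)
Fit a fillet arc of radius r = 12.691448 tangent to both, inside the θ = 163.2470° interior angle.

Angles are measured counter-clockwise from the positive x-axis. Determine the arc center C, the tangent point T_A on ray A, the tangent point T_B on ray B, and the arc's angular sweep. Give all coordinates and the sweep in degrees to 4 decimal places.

bisector direction at 174.3792° = (-0.995192,0.097944)
center distance |VC| = r/sin(θ/2) = 12.691448/sin(81.6235°) = 12.828298
C = V + |VC|·bis = (-17.2737,-28.3559)
T_A = V + ((C−V)·d_A)·d_A = V + 1.8688·d_A = (-4.5970,-27.7457)
T_B = V + ((C−V)·d_B)·d_B = V + 1.8688·d_B = (-4.9591,-31.4256)
sweep = 180° − θ = 16.7530°

center=(-17.2737,-28.3559) T_A=(-4.5970,-27.7457) T_B=(-4.9591,-31.4256) sweep=16.7530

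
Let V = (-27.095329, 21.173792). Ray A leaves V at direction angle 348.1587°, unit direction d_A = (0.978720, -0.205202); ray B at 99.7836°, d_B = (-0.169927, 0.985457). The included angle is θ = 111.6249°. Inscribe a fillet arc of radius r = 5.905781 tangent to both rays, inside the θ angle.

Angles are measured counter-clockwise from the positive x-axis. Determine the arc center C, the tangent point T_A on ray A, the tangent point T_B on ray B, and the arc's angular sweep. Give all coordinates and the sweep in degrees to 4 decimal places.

center=(-21.9571,26.1307) T_A=(-23.1690,20.3506) T_B=(-27.7770,25.1271) sweep=68.3751

bisector direction at 43.9712° = (0.719689,0.694296)
center distance |VC| = r/sin(θ/2) = 5.905781/sin(55.8124°) = 7.139461
C = V + |VC|·bis = (-21.9571,26.1307)
T_A = V + ((C−V)·d_A)·d_A = V + 4.0117·d_A = (-23.1690,20.3506)
T_B = V + ((C−V)·d_B)·d_B = V + 4.0117·d_B = (-27.7770,25.1271)
sweep = 180° − θ = 68.3751°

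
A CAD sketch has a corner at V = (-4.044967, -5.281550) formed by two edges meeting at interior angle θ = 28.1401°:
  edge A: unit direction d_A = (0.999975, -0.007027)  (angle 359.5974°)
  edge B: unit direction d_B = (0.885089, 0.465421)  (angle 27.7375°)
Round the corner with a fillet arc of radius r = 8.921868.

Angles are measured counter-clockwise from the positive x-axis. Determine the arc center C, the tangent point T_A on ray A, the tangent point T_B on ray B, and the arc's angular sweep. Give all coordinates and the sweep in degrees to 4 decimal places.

center=(31.6150,3.3900) T_A=(31.5523,-5.5317) T_B=(27.4626,11.2866) sweep=151.8599

bisector direction at 13.6675° = (0.971684,0.236286)
center distance |VC| = r/sin(θ/2) = 8.921868/sin(14.0701°) = 36.699195
C = V + |VC|·bis = (31.6150,3.3900)
T_A = V + ((C−V)·d_A)·d_A = V + 35.5982·d_A = (31.5523,-5.5317)
T_B = V + ((C−V)·d_B)·d_B = V + 35.5982·d_B = (27.4626,11.2866)
sweep = 180° − θ = 151.8599°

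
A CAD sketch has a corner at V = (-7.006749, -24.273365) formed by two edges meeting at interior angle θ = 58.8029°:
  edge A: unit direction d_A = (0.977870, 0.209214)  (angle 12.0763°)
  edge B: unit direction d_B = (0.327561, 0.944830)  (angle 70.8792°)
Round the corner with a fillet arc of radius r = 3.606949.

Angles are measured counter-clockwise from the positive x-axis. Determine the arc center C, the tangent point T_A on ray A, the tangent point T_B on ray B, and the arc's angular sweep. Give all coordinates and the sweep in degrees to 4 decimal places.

center=(-1.5021,-19.4071) T_A=(-0.7475,-22.9342) T_B=(-4.9101,-18.2256) sweep=121.1971

bisector direction at 41.4778° = (0.749213,0.662329)
center distance |VC| = r/sin(θ/2) = 3.606949/sin(29.4015°) = 7.347239
C = V + |VC|·bis = (-1.5021,-19.4071)
T_A = V + ((C−V)·d_A)·d_A = V + 6.4009·d_A = (-0.7475,-22.9342)
T_B = V + ((C−V)·d_B)·d_B = V + 6.4009·d_B = (-4.9101,-18.2256)
sweep = 180° − θ = 121.1971°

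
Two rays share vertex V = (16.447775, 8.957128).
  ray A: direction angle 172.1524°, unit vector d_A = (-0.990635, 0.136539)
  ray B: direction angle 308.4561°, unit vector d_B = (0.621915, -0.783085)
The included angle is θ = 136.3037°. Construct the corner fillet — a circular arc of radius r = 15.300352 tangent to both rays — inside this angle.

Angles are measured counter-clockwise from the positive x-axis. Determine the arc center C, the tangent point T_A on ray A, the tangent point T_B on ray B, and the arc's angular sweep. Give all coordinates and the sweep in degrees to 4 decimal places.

center=(8.2815,-5.3623) T_A=(10.3706,9.7947) T_B=(20.2630,4.1532) sweep=43.6963

bisector direction at 240.3042° = (-0.495394,-0.868668)
center distance |VC| = r/sin(θ/2) = 15.300352/sin(68.1518°) = 16.484368
C = V + |VC|·bis = (8.2815,-5.3623)
T_A = V + ((C−V)·d_A)·d_A = V + 6.1346·d_A = (10.3706,9.7947)
T_B = V + ((C−V)·d_B)·d_B = V + 6.1346·d_B = (20.2630,4.1532)
sweep = 180° − θ = 43.6963°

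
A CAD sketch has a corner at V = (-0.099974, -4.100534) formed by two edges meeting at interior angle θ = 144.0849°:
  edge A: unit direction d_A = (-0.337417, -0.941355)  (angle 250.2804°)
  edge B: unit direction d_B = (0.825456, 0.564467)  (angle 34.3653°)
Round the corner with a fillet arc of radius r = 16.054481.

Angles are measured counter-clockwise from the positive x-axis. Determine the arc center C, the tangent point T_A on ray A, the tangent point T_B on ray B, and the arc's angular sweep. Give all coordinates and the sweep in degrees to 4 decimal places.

bisector direction at 322.3229° = (0.791467,-0.611211)
center distance |VC| = r/sin(θ/2) = 16.054481/sin(72.0425°) = 16.876622
C = V + |VC|·bis = (13.2573,-14.4157)
T_A = V + ((C−V)·d_A)·d_A = V + 5.2033·d_A = (-1.8556,-8.9987)
T_B = V + ((C−V)·d_B)·d_B = V + 5.2033·d_B = (4.1951,-1.1635)
sweep = 180° − θ = 35.9151°

center=(13.2573,-14.4157) T_A=(-1.8556,-8.9987) T_B=(4.1951,-1.1635) sweep=35.9151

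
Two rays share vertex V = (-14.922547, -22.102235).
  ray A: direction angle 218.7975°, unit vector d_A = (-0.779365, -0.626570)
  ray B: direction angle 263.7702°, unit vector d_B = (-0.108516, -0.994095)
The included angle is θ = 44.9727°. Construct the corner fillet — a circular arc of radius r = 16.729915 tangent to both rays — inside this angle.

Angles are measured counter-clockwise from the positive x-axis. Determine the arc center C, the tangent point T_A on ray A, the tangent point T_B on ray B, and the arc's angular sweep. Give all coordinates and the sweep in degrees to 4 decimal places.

center=(-35.9396,-60.4649) T_A=(-46.4220,-47.4262) T_B=(-19.3084,-62.2804) sweep=135.0273

bisector direction at 241.2839° = (-0.480471,-0.877011)
center distance |VC| = r/sin(θ/2) = 16.729915/sin(22.4864°) = 43.742535
C = V + |VC|·bis = (-35.9396,-60.4649)
T_A = V + ((C−V)·d_A)·d_A = V + 40.4168·d_A = (-46.4220,-47.4262)
T_B = V + ((C−V)·d_B)·d_B = V + 40.4168·d_B = (-19.3084,-62.2804)
sweep = 180° − θ = 135.0273°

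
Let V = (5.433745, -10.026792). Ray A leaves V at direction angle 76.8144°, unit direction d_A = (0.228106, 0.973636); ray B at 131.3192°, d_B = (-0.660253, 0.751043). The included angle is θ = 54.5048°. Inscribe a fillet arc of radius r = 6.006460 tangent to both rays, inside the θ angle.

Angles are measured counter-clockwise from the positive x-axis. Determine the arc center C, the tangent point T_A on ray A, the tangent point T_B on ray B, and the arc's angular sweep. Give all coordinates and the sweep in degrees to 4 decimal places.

bisector direction at 104.0668° = (-0.243053,0.970013)
center distance |VC| = r/sin(θ/2) = 6.006460/sin(27.2524°) = 13.117086
C = V + |VC|·bis = (2.2456,2.6970)
T_A = V + ((C−V)·d_A)·d_A = V + 11.6611·d_A = (8.0937,1.3268)
T_B = V + ((C−V)·d_B)·d_B = V + 11.6611·d_B = (-2.2655,-1.2688)
sweep = 180° − θ = 125.4952°

center=(2.2456,2.6970) T_A=(8.0937,1.3268) T_B=(-2.2655,-1.2688) sweep=125.4952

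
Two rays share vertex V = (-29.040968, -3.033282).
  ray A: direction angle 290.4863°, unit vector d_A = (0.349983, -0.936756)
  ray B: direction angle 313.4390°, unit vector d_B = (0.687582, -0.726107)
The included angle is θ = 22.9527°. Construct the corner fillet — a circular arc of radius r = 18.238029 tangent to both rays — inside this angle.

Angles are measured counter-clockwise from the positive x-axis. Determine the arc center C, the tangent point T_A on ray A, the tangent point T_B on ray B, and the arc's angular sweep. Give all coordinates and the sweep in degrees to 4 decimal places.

bisector direction at 301.9627° = (0.529366,-0.848393)
center distance |VC| = r/sin(θ/2) = 18.238029/sin(11.4764°) = 91.665231
C = V + |VC|·bis = (19.4835,-80.8015)
T_A = V + ((C−V)·d_A)·d_A = V + 89.8326·d_A = (2.3989,-87.1845)
T_B = V + ((C−V)·d_B)·d_B = V + 89.8326·d_B = (32.7263,-68.2613)
sweep = 180° − θ = 157.0473°

center=(19.4835,-80.8015) T_A=(2.3989,-87.1845) T_B=(32.7263,-68.2613) sweep=157.0473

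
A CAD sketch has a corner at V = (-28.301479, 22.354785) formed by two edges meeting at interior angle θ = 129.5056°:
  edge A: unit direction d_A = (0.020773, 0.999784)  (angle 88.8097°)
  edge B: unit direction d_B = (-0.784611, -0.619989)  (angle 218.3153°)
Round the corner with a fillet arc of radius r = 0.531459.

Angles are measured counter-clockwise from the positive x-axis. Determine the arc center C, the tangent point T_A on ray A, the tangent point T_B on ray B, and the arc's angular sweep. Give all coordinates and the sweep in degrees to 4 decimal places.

center=(-28.8276,22.6164) T_A=(-28.2963,22.6054) T_B=(-28.4981,22.1994) sweep=50.4944

bisector direction at 153.5625° = (-0.895421,0.445221)
center distance |VC| = r/sin(θ/2) = 0.531459/sin(64.7528°) = 0.587588
C = V + |VC|·bis = (-28.8276,22.6164)
T_A = V + ((C−V)·d_A)·d_A = V + 0.2506·d_A = (-28.2963,22.6054)
T_B = V + ((C−V)·d_B)·d_B = V + 0.2506·d_B = (-28.4981,22.1994)
sweep = 180° − θ = 50.4944°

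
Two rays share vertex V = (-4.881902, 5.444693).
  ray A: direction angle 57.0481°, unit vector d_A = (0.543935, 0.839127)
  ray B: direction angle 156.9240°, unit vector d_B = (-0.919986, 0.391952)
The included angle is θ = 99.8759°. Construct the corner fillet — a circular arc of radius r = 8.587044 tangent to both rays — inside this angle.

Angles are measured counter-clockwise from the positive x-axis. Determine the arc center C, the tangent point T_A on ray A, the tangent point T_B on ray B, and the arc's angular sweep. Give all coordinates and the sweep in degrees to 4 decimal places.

center=(-8.1596,16.1750) T_A=(-0.9540,11.5042) T_B=(-11.5253,8.2751) sweep=80.1241

bisector direction at 106.9861° = (-0.292139,0.956376)
center distance |VC| = r/sin(θ/2) = 8.587044/sin(49.9380°) = 11.219792
C = V + |VC|·bis = (-8.1596,16.1750)
T_A = V + ((C−V)·d_A)·d_A = V + 7.2212·d_A = (-0.9540,11.5042)
T_B = V + ((C−V)·d_B)·d_B = V + 7.2212·d_B = (-11.5253,8.2751)
sweep = 180° − θ = 80.1241°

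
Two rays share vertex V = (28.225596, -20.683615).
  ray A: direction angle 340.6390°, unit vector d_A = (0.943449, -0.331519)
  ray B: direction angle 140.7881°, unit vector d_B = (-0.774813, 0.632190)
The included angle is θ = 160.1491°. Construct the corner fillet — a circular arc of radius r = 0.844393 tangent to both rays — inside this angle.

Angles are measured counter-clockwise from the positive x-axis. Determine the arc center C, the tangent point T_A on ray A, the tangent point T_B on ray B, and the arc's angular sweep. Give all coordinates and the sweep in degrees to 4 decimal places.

center=(28.6449,-19.9360) T_A=(28.3650,-20.7326) T_B=(28.1111,-20.5902) sweep=19.8509

bisector direction at 60.7135° = (0.489176,0.872185)
center distance |VC| = r/sin(θ/2) = 0.844393/sin(80.0746°) = 0.857223
C = V + |VC|·bis = (28.6449,-19.9360)
T_A = V + ((C−V)·d_A)·d_A = V + 0.1478·d_A = (28.3650,-20.7326)
T_B = V + ((C−V)·d_B)·d_B = V + 0.1478·d_B = (28.1111,-20.5902)
sweep = 180° − θ = 19.8509°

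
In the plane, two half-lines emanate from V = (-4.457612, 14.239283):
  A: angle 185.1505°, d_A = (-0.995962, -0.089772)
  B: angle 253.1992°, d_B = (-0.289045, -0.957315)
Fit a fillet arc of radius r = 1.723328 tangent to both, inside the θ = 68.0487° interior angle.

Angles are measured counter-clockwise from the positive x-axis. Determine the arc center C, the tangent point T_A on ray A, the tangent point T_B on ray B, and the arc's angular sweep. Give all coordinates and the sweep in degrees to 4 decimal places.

center=(-6.8452,12.2938) T_A=(-6.9999,14.0101) T_B=(-5.1954,11.7956) sweep=111.9513

bisector direction at 219.1748° = (-0.775222,-0.631689)
center distance |VC| = r/sin(θ/2) = 1.723328/sin(34.0243°) = 3.079873
C = V + |VC|·bis = (-6.8452,12.2938)
T_A = V + ((C−V)·d_A)·d_A = V + 2.5526·d_A = (-6.9999,14.0101)
T_B = V + ((C−V)·d_B)·d_B = V + 2.5526·d_B = (-5.1954,11.7956)
sweep = 180° − θ = 111.9513°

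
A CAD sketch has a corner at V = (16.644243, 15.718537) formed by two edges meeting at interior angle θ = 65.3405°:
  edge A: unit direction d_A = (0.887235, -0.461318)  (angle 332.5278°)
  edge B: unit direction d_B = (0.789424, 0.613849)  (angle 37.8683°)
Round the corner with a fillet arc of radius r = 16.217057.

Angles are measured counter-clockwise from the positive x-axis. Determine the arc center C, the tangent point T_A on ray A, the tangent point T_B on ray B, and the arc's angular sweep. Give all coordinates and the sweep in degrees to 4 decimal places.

bisector direction at 5.1981° = (0.995887,0.090599)
center distance |VC| = r/sin(θ/2) = 16.217057/sin(32.6703°) = 30.042530
C = V + |VC|·bis = (46.5632,18.4404)
T_A = V + ((C−V)·d_A)·d_A = V + 25.2895·d_A = (39.0820,4.0520)
T_B = V + ((C−V)·d_B)·d_B = V + 25.2895·d_B = (36.6084,31.2425)
sweep = 180° − θ = 114.6595°

center=(46.5632,18.4404) T_A=(39.0820,4.0520) T_B=(36.6084,31.2425) sweep=114.6595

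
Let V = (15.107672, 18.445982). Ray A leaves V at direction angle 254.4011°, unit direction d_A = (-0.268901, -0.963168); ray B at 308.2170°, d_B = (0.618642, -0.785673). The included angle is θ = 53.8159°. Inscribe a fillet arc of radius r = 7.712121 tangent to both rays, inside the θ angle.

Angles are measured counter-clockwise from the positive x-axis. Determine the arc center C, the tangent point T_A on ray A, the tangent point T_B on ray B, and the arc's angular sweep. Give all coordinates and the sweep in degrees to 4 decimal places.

bisector direction at 281.3091° = (0.196101,-0.980584)
center distance |VC| = r/sin(θ/2) = 7.712121/sin(26.9079°) = 17.041160
C = V + |VC|·bis = (18.4495,1.7357)
T_A = V + ((C−V)·d_A)·d_A = V + 15.1962·d_A = (11.0214,3.8095)
T_B = V + ((C−V)·d_B)·d_B = V + 15.1962·d_B = (24.5087,6.5067)
sweep = 180° − θ = 126.1841°

center=(18.4495,1.7357) T_A=(11.0214,3.8095) T_B=(24.5087,6.5067) sweep=126.1841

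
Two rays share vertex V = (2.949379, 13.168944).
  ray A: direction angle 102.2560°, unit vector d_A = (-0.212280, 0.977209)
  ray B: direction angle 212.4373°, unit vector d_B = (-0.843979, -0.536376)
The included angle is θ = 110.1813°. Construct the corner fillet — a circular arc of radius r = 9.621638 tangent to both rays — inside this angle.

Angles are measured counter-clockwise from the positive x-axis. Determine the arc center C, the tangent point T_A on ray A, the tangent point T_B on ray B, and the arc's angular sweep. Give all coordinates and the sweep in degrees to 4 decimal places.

center=(-7.8783,17.6879) T_A=(1.5240,19.7304) T_B=(-2.7175,9.5675) sweep=69.8187

bisector direction at 157.3466° = (-0.922852,0.385155)
center distance |VC| = r/sin(θ/2) = 9.621638/sin(55.0906°) = 11.732868
C = V + |VC|·bis = (-7.8783,17.6879)
T_A = V + ((C−V)·d_A)·d_A = V + 6.7145·d_A = (1.5240,19.7304)
T_B = V + ((C−V)·d_B)·d_B = V + 6.7145·d_B = (-2.7175,9.5675)
sweep = 180° − θ = 69.8187°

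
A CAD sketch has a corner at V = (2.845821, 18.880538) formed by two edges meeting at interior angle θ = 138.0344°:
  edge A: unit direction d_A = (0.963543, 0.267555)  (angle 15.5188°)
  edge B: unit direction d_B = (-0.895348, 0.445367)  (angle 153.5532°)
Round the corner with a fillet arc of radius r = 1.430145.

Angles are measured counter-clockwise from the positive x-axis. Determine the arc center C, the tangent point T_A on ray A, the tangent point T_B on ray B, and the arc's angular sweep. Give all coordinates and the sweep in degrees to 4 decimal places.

center=(2.9917,20.4053) T_A=(3.3743,19.0273) T_B=(2.3547,19.1248) sweep=41.9656

bisector direction at 84.5360° = (0.095220,0.995456)
center distance |VC| = r/sin(θ/2) = 1.430145/sin(69.0172°) = 1.531716
C = V + |VC|·bis = (2.9917,20.4053)
T_A = V + ((C−V)·d_A)·d_A = V + 0.5485·d_A = (3.3743,19.0273)
T_B = V + ((C−V)·d_B)·d_B = V + 0.5485·d_B = (2.3547,19.1248)
sweep = 180° − θ = 41.9656°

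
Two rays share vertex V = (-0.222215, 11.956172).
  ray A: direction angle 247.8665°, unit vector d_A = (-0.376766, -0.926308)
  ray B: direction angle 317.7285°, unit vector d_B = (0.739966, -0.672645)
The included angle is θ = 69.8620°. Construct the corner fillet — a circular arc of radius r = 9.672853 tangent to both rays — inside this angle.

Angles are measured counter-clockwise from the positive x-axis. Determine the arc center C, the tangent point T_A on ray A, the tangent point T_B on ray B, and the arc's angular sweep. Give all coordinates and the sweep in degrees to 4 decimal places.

center=(3.5197,-4.5174) T_A=(-5.4403,-0.8730) T_B=(10.0261,2.6402) sweep=110.1380

bisector direction at 282.7975° = (0.221506,-0.975159)
center distance |VC| = r/sin(θ/2) = 9.672853/sin(34.9310°) = 16.893171
C = V + |VC|·bis = (3.5197,-4.5174)
T_A = V + ((C−V)·d_A)·d_A = V + 13.8497·d_A = (-5.4403,-0.8730)
T_B = V + ((C−V)·d_B)·d_B = V + 13.8497·d_B = (10.0261,2.6402)
sweep = 180° − θ = 110.1380°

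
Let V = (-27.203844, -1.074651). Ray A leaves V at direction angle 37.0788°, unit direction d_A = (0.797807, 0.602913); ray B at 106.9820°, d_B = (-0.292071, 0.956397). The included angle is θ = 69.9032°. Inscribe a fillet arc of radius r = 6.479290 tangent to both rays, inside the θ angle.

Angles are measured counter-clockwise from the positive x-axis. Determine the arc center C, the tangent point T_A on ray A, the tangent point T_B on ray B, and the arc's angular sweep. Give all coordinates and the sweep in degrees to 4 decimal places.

center=(-23.7146,9.6836) T_A=(-19.8081,4.5144) T_B=(-29.9114,7.7912) sweep=110.0968

bisector direction at 72.0304° = (0.308512,0.951220)
center distance |VC| = r/sin(θ/2) = 6.479290/sin(34.9516°) = 11.309946
C = V + |VC|·bis = (-23.7146,9.6836)
T_A = V + ((C−V)·d_A)·d_A = V + 9.2700·d_A = (-19.8081,4.5144)
T_B = V + ((C−V)·d_B)·d_B = V + 9.2700·d_B = (-29.9114,7.7912)
sweep = 180° − θ = 110.0968°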